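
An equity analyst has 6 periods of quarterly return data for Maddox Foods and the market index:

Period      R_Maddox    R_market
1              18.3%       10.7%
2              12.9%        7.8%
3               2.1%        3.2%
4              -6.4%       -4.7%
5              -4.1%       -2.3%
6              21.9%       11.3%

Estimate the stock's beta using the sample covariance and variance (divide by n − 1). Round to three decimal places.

1.739

Mean R_i = (18.3 + 12.9 + 2.1 − 6.4 − 4.1 + 21.9) / 6 = 7.4500%
Mean R_m = (10.7 + 7.8 + 3.2 − 4.7 − 2.3 + 11.3) / 6 = 4.3333%
Σ(R_i − R̄_i)(R_m − R̄_m) = 396.4300  ⇒  Cov = 396.4300 / 5 = 79.2860
Σ(R_m − R̄_m)² = 227.9733  ⇒  Var(R_m) = 227.9733 / 5 = 45.5947
β = Cov / Var(R_m) = 79.2860 / 45.5947 = 1.7389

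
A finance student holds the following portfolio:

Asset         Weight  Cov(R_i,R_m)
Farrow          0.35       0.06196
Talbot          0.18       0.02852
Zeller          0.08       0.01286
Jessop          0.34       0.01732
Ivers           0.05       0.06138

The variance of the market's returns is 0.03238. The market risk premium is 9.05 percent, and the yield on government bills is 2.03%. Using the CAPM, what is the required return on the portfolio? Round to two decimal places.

12.32%

β_Farrow = 0.06196 / 0.03238 = 1.9135
β_Talbot = 0.02852 / 0.03238 = 0.8808
β_Zeller = 0.01286 / 0.03238 = 0.3972
β_Jessop = 0.01732 / 0.03238 = 0.5349
β_Ivers = 0.06138 / 0.03238 = 1.8956
β_P = Σ w_i β_i = 0.35×1.9135 + 0.18×0.8808 + 0.08×0.3972 + 0.34×0.5349 + 0.05×1.8956 = 1.1367
E(R_P) = R_f + β_P × MRP = 2.03% + 1.1367 × 9.05% = 12.32%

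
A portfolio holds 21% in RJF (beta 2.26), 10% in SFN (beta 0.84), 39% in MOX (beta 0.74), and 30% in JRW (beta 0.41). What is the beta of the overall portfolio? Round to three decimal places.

0.970

β_P = Σ w_i β_i = 0.21×2.26 + 0.10×0.84 + 0.39×0.74 + 0.30×0.41 = 0.9702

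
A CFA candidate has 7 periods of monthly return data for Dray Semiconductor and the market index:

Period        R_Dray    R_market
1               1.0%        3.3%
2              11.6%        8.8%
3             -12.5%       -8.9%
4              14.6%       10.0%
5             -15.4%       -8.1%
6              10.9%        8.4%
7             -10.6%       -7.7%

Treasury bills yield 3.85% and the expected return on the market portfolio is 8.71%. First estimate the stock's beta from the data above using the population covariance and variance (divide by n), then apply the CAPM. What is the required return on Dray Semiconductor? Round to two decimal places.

10.86%

Mean R_i = (1.0 + 11.6 − 12.5 + 14.6 − 15.4 + 10.9 − 10.6) / 7 = -0.0571%
Mean R_m = (3.3 + 8.8 − 8.9 + 10.0 − 8.1 + 8.4 − 7.7) / 7 = 0.8286%
Σ(R_i − R̄_i)(R_m − R̄_m) = 660.8814  ⇒  Cov = 660.8814 / 7 = 94.4116
Σ(R_m − R̄_m)² = 458.1943  ⇒  Var(R_m) = 458.1943 / 7 = 65.4563
β = Cov / Var(R_m) = 94.4116 / 65.4563 = 1.4424
MRP = 8.71% − 3.85% = 4.86%
E(R) = R_f + β × MRP = 3.85% + 1.4424 × 4.86% = 10.86%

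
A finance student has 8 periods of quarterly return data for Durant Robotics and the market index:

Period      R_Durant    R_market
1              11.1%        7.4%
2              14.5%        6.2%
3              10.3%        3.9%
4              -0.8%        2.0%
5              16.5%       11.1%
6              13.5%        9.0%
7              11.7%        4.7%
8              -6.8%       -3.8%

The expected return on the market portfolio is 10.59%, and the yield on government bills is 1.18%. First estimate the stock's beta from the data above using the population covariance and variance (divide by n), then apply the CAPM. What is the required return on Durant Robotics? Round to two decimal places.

Mean R_i = (11.1 + 14.5 + 10.3 − 0.8 + 16.5 + 13.5 + 11.7 − 6.8) / 8 = 8.7500%
Mean R_m = (7.4 + 6.2 + 3.9 + 2.0 + 11.1 + 9.0 + 4.7 − 3.8) / 8 = 5.0625%
Σ(R_i − R̄_i)(R_m − R̄_m) = 241.7150  ⇒  Cov = 241.7150 / 8 = 30.2144
Σ(R_m − R̄_m)² = 148.1188  ⇒  Var(R_m) = 148.1188 / 8 = 18.5149
β = Cov / Var(R_m) = 30.2144 / 18.5149 = 1.6319
MRP = 10.59% − 1.18% = 9.41%
E(R) = R_f + β × MRP = 1.18% + 1.6319 × 9.41% = 16.54%

16.54%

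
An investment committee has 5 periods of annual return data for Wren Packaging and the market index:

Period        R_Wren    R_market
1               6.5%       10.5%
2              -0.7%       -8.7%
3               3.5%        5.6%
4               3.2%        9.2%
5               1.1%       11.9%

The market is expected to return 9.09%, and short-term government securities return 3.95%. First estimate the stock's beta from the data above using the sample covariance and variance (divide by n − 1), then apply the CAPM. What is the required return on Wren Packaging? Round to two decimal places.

Mean R_i = (6.5 − 0.7 + 3.5 + 3.2 + 1.1) / 5 = 2.7200%
Mean R_m = (10.5 − 8.7 + 5.6 + 9.2 + 11.9) / 5 = 5.7000%
Σ(R_i − R̄_i)(R_m − R̄_m) = 58.9500  ⇒  Cov = 58.9500 / 4 = 14.7375
Σ(R_m − R̄_m)² = 281.1000  ⇒  Var(R_m) = 281.1000 / 4 = 70.2750
β = Cov / Var(R_m) = 14.7375 / 70.2750 = 0.2097
MRP = 9.09% − 3.95% = 5.14%
E(R) = R_f + β × MRP = 3.95% + 0.2097 × 5.14% = 5.03%

5.03%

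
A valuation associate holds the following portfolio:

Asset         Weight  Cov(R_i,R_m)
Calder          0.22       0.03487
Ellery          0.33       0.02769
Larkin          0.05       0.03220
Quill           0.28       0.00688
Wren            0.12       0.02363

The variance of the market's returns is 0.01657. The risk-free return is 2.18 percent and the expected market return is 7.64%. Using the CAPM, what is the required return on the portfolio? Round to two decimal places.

β_Calder = 0.03487 / 0.01657 = 2.1044
β_Ellery = 0.02769 / 0.01657 = 1.6711
β_Larkin = 0.03220 / 0.01657 = 1.9433
β_Quill = 0.00688 / 0.01657 = 0.4152
β_Wren = 0.02363 / 0.01657 = 1.4261
β_P = Σ w_i β_i = 0.22×2.1044 + 0.33×1.6711 + 0.05×1.9433 + 0.28×0.4152 + 0.12×1.4261 = 1.3990
MRP = 7.64% − 2.18% = 5.46%
E(R_P) = R_f + β_P × MRP = 2.18% + 1.3990 × 5.46% = 9.82%

9.82%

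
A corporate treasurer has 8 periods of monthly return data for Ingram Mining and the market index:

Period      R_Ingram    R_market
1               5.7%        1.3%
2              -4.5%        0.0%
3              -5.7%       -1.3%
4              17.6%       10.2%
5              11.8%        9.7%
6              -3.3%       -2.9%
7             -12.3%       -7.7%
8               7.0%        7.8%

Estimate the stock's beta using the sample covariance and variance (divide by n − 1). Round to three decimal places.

Mean R_i = (5.7 − 4.5 − 5.7 + 17.6 + 11.8 − 3.3 − 12.3 + 7.0) / 8 = 2.0375%
Mean R_m = (1.3 + 0.0 − 1.3 + 10.2 + 9.7 − 2.9 − 7.7 + 7.8) / 8 = 2.1375%
Σ(R_i − R̄_i)(R_m − R̄_m) = 432.8388  ⇒  Cov = 432.8388 / 7 = 61.8341
Σ(R_m − R̄_m)² = 293.4988  ⇒  Var(R_m) = 293.4988 / 7 = 41.9284
β = Cov / Var(R_m) = 61.8341 / 41.9284 = 1.4748

1.475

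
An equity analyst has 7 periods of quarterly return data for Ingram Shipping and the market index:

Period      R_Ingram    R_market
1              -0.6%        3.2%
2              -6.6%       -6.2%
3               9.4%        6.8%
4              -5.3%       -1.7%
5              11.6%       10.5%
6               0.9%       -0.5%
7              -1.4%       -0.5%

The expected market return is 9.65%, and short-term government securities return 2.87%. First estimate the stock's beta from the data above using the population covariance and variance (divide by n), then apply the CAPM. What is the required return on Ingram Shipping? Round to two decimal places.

10.77%

Mean R_i = (-0.6 − 6.6 + 9.4 − 5.3 + 11.6 + 0.9 − 1.4) / 7 = 1.1429%
Mean R_m = (3.2 − 6.2 + 6.8 − 1.7 + 10.5 − 0.5 − 0.5) / 7 = 1.6571%
Σ(R_i − R̄_i)(R_m − R̄_m) = 220.7229  ⇒  Cov = 220.7229 / 7 = 31.5318
Σ(R_m − R̄_m)² = 189.3371  ⇒  Var(R_m) = 189.3371 / 7 = 27.0482
β = Cov / Var(R_m) = 31.5318 / 27.0482 = 1.1658
MRP = 9.65% − 2.87% = 6.78%
E(R) = R_f + β × MRP = 2.87% + 1.1658 × 6.78% = 10.77%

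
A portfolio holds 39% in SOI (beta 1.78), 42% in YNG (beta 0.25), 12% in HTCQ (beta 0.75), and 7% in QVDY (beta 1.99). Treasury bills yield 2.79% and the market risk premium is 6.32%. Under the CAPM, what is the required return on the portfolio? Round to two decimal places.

β_P = Σ w_i β_i = 0.39×1.78 + 0.42×0.25 + 0.12×0.75 + 0.07×1.99 = 1.0285
E(R_P) = R_f + β_P × MRP = 2.79% + 1.0285 × 6.32% = 9.29%

9.29%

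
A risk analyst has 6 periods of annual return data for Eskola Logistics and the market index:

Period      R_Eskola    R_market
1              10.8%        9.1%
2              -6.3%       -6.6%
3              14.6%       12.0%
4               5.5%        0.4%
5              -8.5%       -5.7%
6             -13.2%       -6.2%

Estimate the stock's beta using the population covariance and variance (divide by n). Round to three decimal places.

1.312

Mean R_i = (10.8 − 6.3 + 14.6 + 5.5 − 8.5 − 13.2) / 6 = 0.4833%
Mean R_m = (9.1 − 6.6 + 12.0 + 0.4 − 5.7 − 6.2) / 6 = 0.5000%
Σ(R_i − R̄_i)(R_m − R̄_m) = 446.1000  ⇒  Cov = 446.1000 / 6 = 74.3500
Σ(R_m − R̄_m)² = 339.9600  ⇒  Var(R_m) = 339.9600 / 6 = 56.6600
β = Cov / Var(R_m) = 74.3500 / 56.6600 = 1.3122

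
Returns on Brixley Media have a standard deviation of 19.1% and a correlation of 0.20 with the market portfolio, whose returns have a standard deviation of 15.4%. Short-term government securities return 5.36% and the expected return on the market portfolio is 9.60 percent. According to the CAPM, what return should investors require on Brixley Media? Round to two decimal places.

6.41%

β = ρ × σ_i / σ_m = 0.20 × 19.1% / 15.4% = 0.2481
MRP = 9.60% − 5.36% = 4.24%
E(R) = 5.36% + 0.2481 × 4.24% = 6.41%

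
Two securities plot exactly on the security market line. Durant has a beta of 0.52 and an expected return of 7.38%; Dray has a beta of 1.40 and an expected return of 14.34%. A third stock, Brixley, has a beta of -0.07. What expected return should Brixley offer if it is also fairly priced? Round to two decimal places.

2.71%

MRP (SML slope) = (14.34% − 7.38%) / (1.40 − 0.52) = 6.96% / 0.88 = 7.9091%
R_f (intercept) = 7.38% − 0.52 × 7.9091% = 3.2673%
E(R_Brixley) = R_f + β × MRP = 3.2673% + -0.07 × 7.9091% = 2.71%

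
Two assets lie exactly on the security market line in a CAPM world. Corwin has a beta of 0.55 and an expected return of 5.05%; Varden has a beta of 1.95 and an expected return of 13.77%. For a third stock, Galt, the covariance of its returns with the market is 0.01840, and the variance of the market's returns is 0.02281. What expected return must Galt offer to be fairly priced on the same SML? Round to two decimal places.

MRP = (13.77% − 5.05%) / (1.95 − 0.55) = 6.2286%
R_f = 5.05% − 0.55 × 6.2286% = 1.6243%
β_Galt = Cov / Var(R_m) = 0.01840 / 0.02281 = 0.8067
E(R_Galt) = R_f + β × MRP = 1.6243% + 0.8067 × 6.2286% = 6.65%

6.65%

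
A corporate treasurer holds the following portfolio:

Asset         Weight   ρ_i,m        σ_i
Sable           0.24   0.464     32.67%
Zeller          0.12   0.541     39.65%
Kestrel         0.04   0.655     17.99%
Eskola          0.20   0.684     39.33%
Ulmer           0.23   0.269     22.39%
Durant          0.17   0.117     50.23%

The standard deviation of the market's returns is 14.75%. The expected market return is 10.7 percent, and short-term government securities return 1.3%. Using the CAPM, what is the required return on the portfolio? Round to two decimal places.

β_Sable = 0.464 × 32.67% / 14.75% = 1.0277
β_Zeller = 0.541 × 39.65% / 14.75% = 1.4543
β_Kestrel = 0.655 × 17.99% / 14.75% = 0.7989
β_Eskola = 0.684 × 39.33% / 14.75% = 1.8238
β_Ulmer = 0.269 × 22.39% / 14.75% = 0.4083
β_Durant = 0.117 × 50.23% / 14.75% = 0.3984
β_P = Σ w_i β_i = 0.24×1.0277 + 0.12×1.4543 + 0.04×0.7989 + 0.20×1.8238 + 0.23×0.4083 + 0.17×0.3984 = 0.9795
MRP = 10.7% − 1.3% = 9.40%
E(R_P) = R_f + β_P × MRP = 1.3% + 0.9795 × 9.4% = 10.51%

10.51%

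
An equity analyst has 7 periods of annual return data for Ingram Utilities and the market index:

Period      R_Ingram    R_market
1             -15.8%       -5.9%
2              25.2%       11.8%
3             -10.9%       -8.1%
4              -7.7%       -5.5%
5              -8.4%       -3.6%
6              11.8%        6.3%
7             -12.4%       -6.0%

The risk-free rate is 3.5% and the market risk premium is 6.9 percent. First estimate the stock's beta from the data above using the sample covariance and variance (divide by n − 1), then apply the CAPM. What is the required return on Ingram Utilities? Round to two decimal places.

17.08%

Mean R_i = (-15.8 + 25.2 − 10.9 − 7.7 − 8.4 + 11.8 − 12.4) / 7 = -2.6000%
Mean R_m = (-5.9 + 11.8 − 8.1 − 5.5 − 3.6 + 6.3 − 6.0) / 7 = -1.5714%
Σ(R_i − R̄_i)(R_m − R̄_m) = 671.6000  ⇒  Cov = 671.6000 / 6 = 111.9333
Σ(R_m − R̄_m)² = 341.2743  ⇒  Var(R_m) = 341.2743 / 6 = 56.8791
β = Cov / Var(R_m) = 111.9333 / 56.8791 = 1.9679
E(R) = R_f + β × MRP = 3.5% + 1.9679 × 6.9% = 17.08%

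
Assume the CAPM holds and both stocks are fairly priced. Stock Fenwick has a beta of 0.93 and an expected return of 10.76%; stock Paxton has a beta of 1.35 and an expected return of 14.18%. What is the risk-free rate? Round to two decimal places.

Both satisfy E(R) = R_f + β·MRP, so the slope of the SML is
MRP = (14.18% − 10.76%) / (1.35 − 0.93) = 3.42% / 0.42 = 8.1429%
R_f = E(R_Fenwick) − β_Fenwick·MRP = 10.76% − 0.93 × 8.1429% = 3.1871%

3.19%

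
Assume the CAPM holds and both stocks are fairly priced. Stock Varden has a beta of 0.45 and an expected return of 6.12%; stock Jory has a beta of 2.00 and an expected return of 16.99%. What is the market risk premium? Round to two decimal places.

Both satisfy E(R) = R_f + β·MRP, so the slope of the SML is
MRP = (16.99% − 6.12%) / (2.00 − 0.45) = 10.87% / 1.55 = 7.0129%

7.01%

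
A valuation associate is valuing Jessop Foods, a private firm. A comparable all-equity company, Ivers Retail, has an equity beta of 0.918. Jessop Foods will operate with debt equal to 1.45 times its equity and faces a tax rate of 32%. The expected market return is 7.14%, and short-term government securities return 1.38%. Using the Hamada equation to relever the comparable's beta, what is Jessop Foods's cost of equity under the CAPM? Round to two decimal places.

11.88%

β_L = β_U × [1 + (1 − t)(D/E)] = 0.918 × [1 + (1 − 0.32) × 1.45]
    = 0.918 × [1 + 0.68 × 1.45] = 0.918 × 1.9860 = 1.8231
MRP = 7.14% − 1.38% = 5.76%
E(R) = R_f + β_L × MRP = 1.38% + 1.8231 × 5.76% = 11.88%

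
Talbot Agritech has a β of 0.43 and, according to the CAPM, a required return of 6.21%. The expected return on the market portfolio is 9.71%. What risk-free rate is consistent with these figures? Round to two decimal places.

3.57%

E(R) = R_f + β(E(R_m) − R_f) = R_f(1 − β) + β·E(R_m)
6.21% = R_f × (1 − 0.43) + 0.43 × 9.71%
6.21% = R_f × 0.57 + 4.1753%
R_f = (6.21% − 4.1753%) / 0.57 = 3.57%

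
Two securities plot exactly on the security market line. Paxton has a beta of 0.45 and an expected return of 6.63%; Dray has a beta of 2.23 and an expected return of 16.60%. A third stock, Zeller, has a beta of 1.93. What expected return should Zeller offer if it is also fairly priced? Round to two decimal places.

MRP (SML slope) = (16.60% − 6.63%) / (2.23 − 0.45) = 9.97% / 1.78 = 5.6011%
R_f (intercept) = 6.63% − 0.45 × 5.6011% = 4.1095%
E(R_Zeller) = R_f + β × MRP = 4.1095% + 1.93 × 5.6011% = 14.92%

14.92%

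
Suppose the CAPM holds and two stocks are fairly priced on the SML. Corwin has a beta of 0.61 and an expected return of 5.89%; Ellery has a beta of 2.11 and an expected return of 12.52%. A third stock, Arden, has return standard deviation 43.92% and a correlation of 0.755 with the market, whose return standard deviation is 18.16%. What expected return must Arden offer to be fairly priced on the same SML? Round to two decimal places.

MRP = (12.52% − 5.89%) / (2.11 − 0.61) = 4.4200%
R_f = 5.89% − 0.61 × 4.4200% = 3.1938%
β_Arden = ρ·σ_i/σ_m = 0.755 × 43.92 / 18.16 = 1.8260
E(R_Arden) = R_f + β × MRP = 3.1938% + 1.8260 × 4.4200% = 11.26%

11.26%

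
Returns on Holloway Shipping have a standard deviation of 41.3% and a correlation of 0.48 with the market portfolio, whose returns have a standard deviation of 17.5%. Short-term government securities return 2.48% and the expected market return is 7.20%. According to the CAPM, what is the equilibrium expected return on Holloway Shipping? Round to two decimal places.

7.83%

β = ρ × σ_i / σ_m = 0.48 × 41.3% / 17.5% = 1.1328
MRP = 7.20% − 2.48% = 4.72%
E(R) = 2.48% + 1.1328 × 4.72% = 7.83%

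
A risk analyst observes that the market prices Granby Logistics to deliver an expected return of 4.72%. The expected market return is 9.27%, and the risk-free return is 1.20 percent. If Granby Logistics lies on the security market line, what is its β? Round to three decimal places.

0.436

MRP = 9.27% − 1.20% = 8.07%
β = (E(R) − R_f) / MRP = (4.72% − 1.20%) / 8.07% = 3.52% / 8.07% = 0.436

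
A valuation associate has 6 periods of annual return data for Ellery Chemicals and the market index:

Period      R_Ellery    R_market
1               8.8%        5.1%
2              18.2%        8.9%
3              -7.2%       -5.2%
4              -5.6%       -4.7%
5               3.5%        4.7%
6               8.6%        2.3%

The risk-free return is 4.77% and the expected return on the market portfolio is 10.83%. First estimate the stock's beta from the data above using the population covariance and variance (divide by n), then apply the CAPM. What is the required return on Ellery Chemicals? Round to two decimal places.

Mean R_i = (8.8 + 18.2 − 7.2 − 5.6 + 3.5 + 8.6) / 6 = 4.3833%
Mean R_m = (5.1 + 8.9 − 5.2 − 4.7 + 4.7 + 2.3) / 6 = 1.8500%
Σ(R_i − R̄_i)(R_m − R̄_m) = 258.1950  ⇒  Cov = 258.1950 / 6 = 43.0325
Σ(R_m − R̄_m)² = 161.1950  ⇒  Var(R_m) = 161.1950 / 6 = 26.8658
β = Cov / Var(R_m) = 43.0325 / 26.8658 = 1.6018
MRP = 10.83% − 4.77% = 6.06%
E(R) = R_f + β × MRP = 4.77% + 1.6018 × 6.06% = 14.48%

14.48%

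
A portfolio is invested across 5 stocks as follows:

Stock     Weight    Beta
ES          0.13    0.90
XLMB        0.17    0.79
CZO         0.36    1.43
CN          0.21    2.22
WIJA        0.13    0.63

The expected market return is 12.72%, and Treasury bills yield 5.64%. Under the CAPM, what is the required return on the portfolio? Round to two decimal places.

14.94%

β_P = Σ w_i β_i = 0.13×0.90 + 0.17×0.79 + 0.36×1.43 + 0.21×2.22 + 0.13×0.63 = 1.3142
MRP = 12.72% − 5.64% = 7.08%
E(R_P) = R_f + β_P × MRP = 5.64% + 1.3142 × 7.08% = 14.94%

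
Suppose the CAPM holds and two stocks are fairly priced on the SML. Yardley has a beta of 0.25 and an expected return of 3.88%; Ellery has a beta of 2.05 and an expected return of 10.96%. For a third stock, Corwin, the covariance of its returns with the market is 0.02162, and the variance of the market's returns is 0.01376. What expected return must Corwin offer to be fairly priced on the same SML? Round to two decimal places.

9.08%

MRP = (10.96% − 3.88%) / (2.05 − 0.25) = 3.9333%
R_f = 3.88% − 0.25 × 3.9333% = 2.8967%
β_Corwin = Cov / Var(R_m) = 0.02162 / 0.01376 = 1.5712
E(R_Corwin) = R_f + β × MRP = 2.8967% + 1.5712 × 3.9333% = 9.08%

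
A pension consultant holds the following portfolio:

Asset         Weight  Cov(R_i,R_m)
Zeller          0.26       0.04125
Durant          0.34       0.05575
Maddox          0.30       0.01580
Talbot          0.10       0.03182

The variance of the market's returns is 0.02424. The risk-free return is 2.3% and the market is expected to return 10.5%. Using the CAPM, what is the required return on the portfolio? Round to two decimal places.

15.02%

β_Zeller = 0.04125 / 0.02424 = 1.7017
β_Durant = 0.05575 / 0.02424 = 2.2999
β_Maddox = 0.01580 / 0.02424 = 0.6518
β_Talbot = 0.03182 / 0.02424 = 1.3127
β_P = Σ w_i β_i = 0.26×1.7017 + 0.34×2.2999 + 0.30×0.6518 + 0.10×1.3127 = 1.5512
MRP = 10.5% − 2.3% = 8.20%
E(R_P) = R_f + β_P × MRP = 2.3% + 1.5512 × 8.2% = 15.02%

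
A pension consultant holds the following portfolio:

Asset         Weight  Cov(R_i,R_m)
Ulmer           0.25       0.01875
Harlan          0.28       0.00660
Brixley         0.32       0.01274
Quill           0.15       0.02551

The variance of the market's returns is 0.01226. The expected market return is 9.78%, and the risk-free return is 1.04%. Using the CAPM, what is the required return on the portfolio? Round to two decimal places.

β_Ulmer = 0.01875 / 0.01226 = 1.5294
β_Harlan = 0.00660 / 0.01226 = 0.5383
β_Brixley = 0.01274 / 0.01226 = 1.0392
β_Quill = 0.02551 / 0.01226 = 2.0808
β_P = Σ w_i β_i = 0.25×1.5294 + 0.28×0.5383 + 0.32×1.0392 + 0.15×2.0808 = 1.1777
MRP = 9.78% − 1.04% = 8.74%
E(R_P) = R_f + β_P × MRP = 1.04% + 1.1777 × 8.74% = 11.33%

11.33%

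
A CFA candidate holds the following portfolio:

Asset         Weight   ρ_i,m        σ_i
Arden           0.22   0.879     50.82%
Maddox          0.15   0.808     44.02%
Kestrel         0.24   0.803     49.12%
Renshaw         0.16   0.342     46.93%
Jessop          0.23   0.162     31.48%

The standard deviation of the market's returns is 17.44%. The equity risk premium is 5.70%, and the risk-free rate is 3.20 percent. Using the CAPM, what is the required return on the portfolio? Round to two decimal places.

β_Arden = 0.879 × 50.82% / 17.44% = 2.5614
β_Maddox = 0.808 × 44.02% / 17.44% = 2.0395
β_Kestrel = 0.803 × 49.12% / 17.44% = 2.2617
β_Renshaw = 0.342 × 46.93% / 17.44% = 0.9203
β_Jessop = 0.162 × 31.48% / 17.44% = 0.2924
β_P = Σ w_i β_i = 0.22×2.5614 + 0.15×2.0395 + 0.24×2.2617 + 0.16×0.9203 + 0.23×0.2924 = 1.6267
E(R_P) = R_f + β_P × MRP = 3.20% + 1.6267 × 5.70% = 12.47%

12.47%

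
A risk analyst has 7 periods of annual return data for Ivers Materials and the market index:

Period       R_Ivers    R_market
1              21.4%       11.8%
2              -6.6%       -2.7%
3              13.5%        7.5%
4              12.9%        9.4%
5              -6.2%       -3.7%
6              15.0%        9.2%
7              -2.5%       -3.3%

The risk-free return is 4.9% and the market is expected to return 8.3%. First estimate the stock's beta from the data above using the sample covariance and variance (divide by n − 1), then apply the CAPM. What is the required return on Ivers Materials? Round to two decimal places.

Mean R_i = (21.4 − 6.6 + 13.5 + 12.9 − 6.2 + 15.0 − 2.5) / 7 = 6.7857%
Mean R_m = (11.8 − 2.7 + 7.5 + 9.4 − 3.7 + 9.2 − 3.3) / 7 = 4.0286%
Σ(R_i − R̄_i)(R_m − R̄_m) = 470.6829  ⇒  Cov = 470.6829 / 6 = 78.4472
Σ(R_m − R̄_m)² = 286.7543  ⇒  Var(R_m) = 286.7543 / 6 = 47.7924
β = Cov / Var(R_m) = 78.4472 / 47.7924 = 1.6414
MRP = 8.3% − 4.9% = 3.40%
E(R) = R_f + β × MRP = 4.9% + 1.6414 × 3.4% = 10.48%

10.48%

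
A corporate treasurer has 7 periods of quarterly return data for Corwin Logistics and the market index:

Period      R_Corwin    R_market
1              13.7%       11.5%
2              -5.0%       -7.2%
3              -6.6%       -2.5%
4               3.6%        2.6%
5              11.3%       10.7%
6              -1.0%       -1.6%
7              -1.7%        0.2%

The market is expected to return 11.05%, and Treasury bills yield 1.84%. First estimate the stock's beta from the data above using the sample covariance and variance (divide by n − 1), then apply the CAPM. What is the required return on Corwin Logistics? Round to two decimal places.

11.89%

Mean R_i = (13.7 − 5.0 − 6.6 + 3.6 + 11.3 − 1.0 − 1.7) / 7 = 2.0429%
Mean R_m = (11.5 − 7.2 − 2.5 + 2.6 + 10.7 − 1.6 + 0.2) / 7 = 1.9571%
Σ(R_i − R̄_i)(R_m − R̄_m) = 313.5929  ⇒  Cov = 313.5929 / 6 = 52.2655
Σ(R_m − R̄_m)² = 287.3771  ⇒  Var(R_m) = 287.3771 / 6 = 47.8962
β = Cov / Var(R_m) = 52.2655 / 47.8962 = 1.0912
MRP = 11.05% − 1.84% = 9.21%
E(R) = R_f + β × MRP = 1.84% + 1.0912 × 9.21% = 11.89%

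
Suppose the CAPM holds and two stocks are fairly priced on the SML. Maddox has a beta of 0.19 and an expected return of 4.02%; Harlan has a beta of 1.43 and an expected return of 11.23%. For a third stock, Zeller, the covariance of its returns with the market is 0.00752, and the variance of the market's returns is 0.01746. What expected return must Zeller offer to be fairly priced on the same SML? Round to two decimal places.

MRP = (11.23% − 4.02%) / (1.43 − 0.19) = 5.8145%
R_f = 4.02% − 0.19 × 5.8145% = 2.9152%
β_Zeller = Cov / Var(R_m) = 0.00752 / 0.01746 = 0.4307
E(R_Zeller) = R_f + β × MRP = 2.9152% + 0.4307 × 5.8145% = 5.42%

5.42%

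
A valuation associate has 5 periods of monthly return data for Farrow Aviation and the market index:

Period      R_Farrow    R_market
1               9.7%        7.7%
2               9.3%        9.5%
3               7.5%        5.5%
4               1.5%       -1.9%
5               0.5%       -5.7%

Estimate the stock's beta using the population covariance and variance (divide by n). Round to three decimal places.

0.661

Mean R_i = (9.7 + 9.3 + 7.5 + 1.5 + 0.5) / 5 = 5.7000%
Mean R_m = (7.7 + 9.5 + 5.5 − 1.9 − 5.7) / 5 = 3.0200%
Σ(R_i − R̄_i)(R_m − R̄_m) = 112.5200  ⇒  Cov = 112.5200 / 5 = 22.5040
Σ(R_m − R̄_m)² = 170.2880  ⇒  Var(R_m) = 170.2880 / 5 = 34.0576
β = Cov / Var(R_m) = 22.5040 / 34.0576 = 0.6608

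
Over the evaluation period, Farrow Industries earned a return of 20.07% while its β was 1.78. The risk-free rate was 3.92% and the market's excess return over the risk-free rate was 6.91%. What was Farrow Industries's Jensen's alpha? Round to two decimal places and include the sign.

+3.85%

CAPM benchmark = R_f + β(R_m − R_f) = 3.92% + 1.78 × 6.91% = 16.2198%
α = actual − benchmark = 20.07% − 16.2198% = +3.85%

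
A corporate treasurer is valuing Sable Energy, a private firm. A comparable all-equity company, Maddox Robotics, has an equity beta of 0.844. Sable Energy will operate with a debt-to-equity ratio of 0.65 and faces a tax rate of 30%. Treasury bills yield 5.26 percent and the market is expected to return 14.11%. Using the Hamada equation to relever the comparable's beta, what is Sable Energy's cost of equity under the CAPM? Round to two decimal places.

β_L = β_U × [1 + (1 − t)(D/E)] = 0.844 × [1 + (1 − 0.30) × 0.65]
    = 0.844 × [1 + 0.70 × 0.65] = 0.844 × 1.4550 = 1.2280
MRP = 14.11% − 5.26% = 8.85%
E(R) = R_f + β_L × MRP = 5.26% + 1.2280 × 8.85% = 16.13%

16.13%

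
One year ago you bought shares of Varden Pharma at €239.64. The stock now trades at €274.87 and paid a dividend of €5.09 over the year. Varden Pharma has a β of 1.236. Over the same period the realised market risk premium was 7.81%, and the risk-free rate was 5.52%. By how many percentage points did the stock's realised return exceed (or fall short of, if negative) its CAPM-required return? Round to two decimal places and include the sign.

+1.65%

Realised HPR = (P1 + D1 − P0) / P0 = (274.87 + 5.09 − 239.64) / 239.64 = 40.32 / 239.64 = 16.8252%
CAPM required = R_f + β·MRP = 5.52% + 1.236 × 7.81% = 15.17316%
α = realised − required = 16.8252% − 15.17316% = +1.65%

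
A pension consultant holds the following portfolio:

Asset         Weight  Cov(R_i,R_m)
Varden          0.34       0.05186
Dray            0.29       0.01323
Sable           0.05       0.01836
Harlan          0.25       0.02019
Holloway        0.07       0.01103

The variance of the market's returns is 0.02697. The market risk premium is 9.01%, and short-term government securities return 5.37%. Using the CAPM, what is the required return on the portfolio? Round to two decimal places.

14.79%

β_Varden = 0.05186 / 0.02697 = 1.9229
β_Dray = 0.01323 / 0.02697 = 0.4905
β_Sable = 0.01836 / 0.02697 = 0.6808
β_Harlan = 0.02019 / 0.02697 = 0.7486
β_Holloway = 0.01103 / 0.02697 = 0.4090
β_P = Σ w_i β_i = 0.34×1.9229 + 0.29×0.4905 + 0.05×0.6808 + 0.25×0.7486 + 0.07×0.4090 = 1.0459
E(R_P) = R_f + β_P × MRP = 5.37% + 1.0459 × 9.01% = 14.79%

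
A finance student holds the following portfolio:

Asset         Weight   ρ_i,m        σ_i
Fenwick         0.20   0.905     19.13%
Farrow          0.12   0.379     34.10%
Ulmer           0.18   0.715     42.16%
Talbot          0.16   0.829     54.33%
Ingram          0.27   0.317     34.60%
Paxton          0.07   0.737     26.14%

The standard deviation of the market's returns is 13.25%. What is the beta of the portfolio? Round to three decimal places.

1.657

β_Fenwick = 0.905 × 19.13% / 13.25% = 1.3066
β_Farrow = 0.379 × 34.10% / 13.25% = 0.9754
β_Ulmer = 0.715 × 42.16% / 13.25% = 2.2750
β_Talbot = 0.829 × 54.33% / 13.25% = 3.3992
β_Ingram = 0.317 × 34.60% / 13.25% = 0.8278
β_Paxton = 0.737 × 26.14% / 13.25% = 1.4540
β_P = Σ w_i β_i = 0.20×1.3066 + 0.12×0.9754 + 0.18×2.2750 + 0.16×3.3992 + 0.27×0.8278 + 0.07×1.4540 = 1.6570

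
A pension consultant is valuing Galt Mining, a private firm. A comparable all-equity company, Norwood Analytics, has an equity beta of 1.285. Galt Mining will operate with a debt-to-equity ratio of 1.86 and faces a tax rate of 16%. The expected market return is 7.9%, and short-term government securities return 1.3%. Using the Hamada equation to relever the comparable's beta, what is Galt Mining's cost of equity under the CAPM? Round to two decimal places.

β_L = β_U × [1 + (1 − t)(D/E)] = 1.285 × [1 + (1 − 0.16) × 1.86]
    = 1.285 × [1 + 0.84 × 1.86] = 1.285 × 2.5624 = 3.2927
MRP = 7.9% − 1.3% = 6.60%
E(R) = R_f + β_L × MRP = 1.3% + 3.2927 × 6.6% = 23.03%

23.03%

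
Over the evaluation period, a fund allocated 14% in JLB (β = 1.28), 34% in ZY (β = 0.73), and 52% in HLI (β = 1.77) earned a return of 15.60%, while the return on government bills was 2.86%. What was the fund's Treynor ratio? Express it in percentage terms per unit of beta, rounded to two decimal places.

9.45%

β_P = 0.14×1.28 + 0.34×0.73 + 0.52×1.77 = 1.3478
Treynor = (R_P − R_f) / β_P = (15.60% − 2.86%) / 1.3478 = 12.74% / 1.3478 = 9.45%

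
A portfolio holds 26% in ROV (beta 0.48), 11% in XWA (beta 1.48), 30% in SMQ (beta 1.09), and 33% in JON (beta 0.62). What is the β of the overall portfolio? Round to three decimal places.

β_P = Σ w_i β_i = 0.26×0.48 + 0.11×1.48 + 0.30×1.09 + 0.33×0.62 = 0.8192

0.819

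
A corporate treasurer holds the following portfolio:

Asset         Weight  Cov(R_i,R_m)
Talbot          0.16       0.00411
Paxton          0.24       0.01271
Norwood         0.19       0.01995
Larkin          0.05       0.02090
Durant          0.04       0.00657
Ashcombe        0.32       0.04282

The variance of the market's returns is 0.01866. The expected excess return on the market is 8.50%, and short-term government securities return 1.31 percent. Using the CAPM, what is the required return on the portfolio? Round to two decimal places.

11.56%

β_Talbot = 0.00411 / 0.01866 = 0.2203
β_Paxton = 0.01271 / 0.01866 = 0.6811
β_Norwood = 0.01995 / 0.01866 = 1.0691
β_Larkin = 0.02090 / 0.01866 = 1.1200
β_Durant = 0.00657 / 0.01866 = 0.3521
β_Ashcombe = 0.04282 / 0.01866 = 2.2947
β_P = Σ w_i β_i = 0.16×0.2203 + 0.24×0.6811 + 0.19×1.0691 + 0.05×1.1200 + 0.04×0.3521 + 0.32×2.2947 = 1.2062
E(R_P) = R_f + β_P × MRP = 1.31% + 1.2062 × 8.50% = 11.56%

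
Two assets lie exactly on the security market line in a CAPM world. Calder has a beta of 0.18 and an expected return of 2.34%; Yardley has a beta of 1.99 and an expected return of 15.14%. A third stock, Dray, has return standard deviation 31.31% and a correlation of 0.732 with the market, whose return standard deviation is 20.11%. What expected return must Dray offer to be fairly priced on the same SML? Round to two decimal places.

MRP = (15.14% − 2.34%) / (1.99 − 0.18) = 7.0718%
R_f = 2.34% − 0.18 × 7.0718% = 1.0671%
β_Dray = ρ·σ_i/σ_m = 0.732 × 31.31 / 20.11 = 1.1397
E(R_Dray) = R_f + β × MRP = 1.0671% + 1.1397 × 7.0718% = 9.13%

9.13%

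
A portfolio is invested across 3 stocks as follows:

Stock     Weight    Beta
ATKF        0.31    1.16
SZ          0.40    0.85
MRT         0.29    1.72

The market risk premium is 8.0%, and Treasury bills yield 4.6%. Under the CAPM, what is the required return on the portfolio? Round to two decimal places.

14.19%

β_P = Σ w_i β_i = 0.31×1.16 + 0.40×0.85 + 0.29×1.72 = 1.1984
E(R_P) = R_f + β_P × MRP = 4.6% + 1.1984 × 8.0% = 14.19%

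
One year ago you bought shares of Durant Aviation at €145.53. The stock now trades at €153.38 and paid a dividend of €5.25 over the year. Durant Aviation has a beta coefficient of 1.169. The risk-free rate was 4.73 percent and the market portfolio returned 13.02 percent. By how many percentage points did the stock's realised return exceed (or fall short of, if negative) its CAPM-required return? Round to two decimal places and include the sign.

Realised HPR = (P1 + D1 − P0) / P0 = (153.38 + 5.25 − 145.53) / 145.53 = 13.10 / 145.53 = 9.0016%
MRP = 13.02% − 4.73% = 8.29%
CAPM required = R_f + β·MRP = 4.73% + 1.169 × 8.29% = 14.42101%
α = realised − required = 9.0016% − 14.42101% = -5.42%

-5.42%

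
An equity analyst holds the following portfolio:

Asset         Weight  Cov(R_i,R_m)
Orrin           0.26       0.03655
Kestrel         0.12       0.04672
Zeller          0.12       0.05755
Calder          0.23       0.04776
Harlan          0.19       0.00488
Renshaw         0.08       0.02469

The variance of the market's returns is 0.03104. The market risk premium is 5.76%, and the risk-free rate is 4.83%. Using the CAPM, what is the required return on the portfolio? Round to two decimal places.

β_Orrin = 0.03655 / 0.03104 = 1.1775
β_Kestrel = 0.04672 / 0.03104 = 1.5052
β_Zeller = 0.05755 / 0.03104 = 1.8541
β_Calder = 0.04776 / 0.03104 = 1.5387
β_Harlan = 0.00488 / 0.03104 = 0.1572
β_Renshaw = 0.02469 / 0.03104 = 0.7954
β_P = Σ w_i β_i = 0.26×1.1775 + 0.12×1.5052 + 0.12×1.8541 + 0.23×1.5387 + 0.19×0.1572 + 0.08×0.7954 = 1.1567
E(R_P) = R_f + β_P × MRP = 4.83% + 1.1567 × 5.76% = 11.49%

11.49%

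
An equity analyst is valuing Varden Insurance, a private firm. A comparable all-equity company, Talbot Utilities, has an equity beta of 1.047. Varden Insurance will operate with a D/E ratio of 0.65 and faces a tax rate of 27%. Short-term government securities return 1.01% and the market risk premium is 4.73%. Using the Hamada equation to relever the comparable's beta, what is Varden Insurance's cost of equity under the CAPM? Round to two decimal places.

β_L = β_U × [1 + (1 − t)(D/E)] = 1.047 × [1 + (1 − 0.27) × 0.65]
    = 1.047 × [1 + 0.73 × 0.65] = 1.047 × 1.4745 = 1.5438
E(R) = R_f + β_L × MRP = 1.01% + 1.5438 × 4.73% = 8.31%

8.31%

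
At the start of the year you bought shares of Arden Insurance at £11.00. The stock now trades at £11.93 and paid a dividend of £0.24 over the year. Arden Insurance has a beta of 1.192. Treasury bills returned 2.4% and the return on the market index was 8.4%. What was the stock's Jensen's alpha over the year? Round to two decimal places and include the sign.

Realised HPR = (P1 + D1 − P0) / P0 = (11.93 + 0.24 − 11.00) / 11.00 = 1.17 / 11.00 = 10.6364%
MRP = 8.4% − 2.4% = 6.00%
CAPM required = R_f + β·MRP = 2.4% + 1.192 × 6.0% = 9.5520%
α = realised − required = 10.6364% − 9.5520% = +1.08%

+1.08%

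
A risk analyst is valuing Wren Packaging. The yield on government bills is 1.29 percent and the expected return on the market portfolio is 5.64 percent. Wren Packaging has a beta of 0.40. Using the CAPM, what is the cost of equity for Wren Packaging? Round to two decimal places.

Market risk premium = E(R_m) − R_f = 5.64% − 1.29% = 4.35%
E(R) = R_f + β × MRP = 1.29% + 0.40 × 4.35% = 3.03%

3.03%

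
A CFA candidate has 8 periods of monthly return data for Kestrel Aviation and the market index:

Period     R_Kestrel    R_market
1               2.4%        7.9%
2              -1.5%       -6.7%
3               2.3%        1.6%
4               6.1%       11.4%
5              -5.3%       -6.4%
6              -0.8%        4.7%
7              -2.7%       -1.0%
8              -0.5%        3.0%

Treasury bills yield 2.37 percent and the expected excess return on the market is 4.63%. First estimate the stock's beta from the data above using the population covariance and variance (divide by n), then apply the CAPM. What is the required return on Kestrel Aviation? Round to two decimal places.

4.53%

Mean R_i = (2.4 − 1.5 + 2.3 + 6.1 − 5.3 − 0.8 − 2.7 − 0.5) / 8 = 0.0000%
Mean R_m = (7.9 − 6.7 + 1.6 + 11.4 − 6.4 + 4.7 − 1.0 + 3.0) / 8 = 1.8125%
Σ(R_i − R̄_i)(R_m − R̄_m) = 133.5900  ⇒  Cov = 133.5900 / 8 = 16.6988
Σ(R_m − R̄_m)² = 286.5888  ⇒  Var(R_m) = 286.5888 / 8 = 35.8236
β = Cov / Var(R_m) = 16.6988 / 35.8236 = 0.4661
E(R) = R_f + β × MRP = 2.37% + 0.4661 × 4.63% = 4.53%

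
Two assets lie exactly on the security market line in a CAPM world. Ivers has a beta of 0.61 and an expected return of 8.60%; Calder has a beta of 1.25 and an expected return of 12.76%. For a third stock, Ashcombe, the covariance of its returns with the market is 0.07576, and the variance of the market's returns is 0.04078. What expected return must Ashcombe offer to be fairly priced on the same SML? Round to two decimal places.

16.71%

MRP = (12.76% − 8.60%) / (1.25 − 0.61) = 6.5000%
R_f = 8.60% − 0.61 × 6.5000% = 4.6350%
β_Ashcombe = Cov / Var(R_m) = 0.07576 / 0.04078 = 1.8578
E(R_Ashcombe) = R_f + β × MRP = 4.6350% + 1.8578 × 6.5000% = 16.71%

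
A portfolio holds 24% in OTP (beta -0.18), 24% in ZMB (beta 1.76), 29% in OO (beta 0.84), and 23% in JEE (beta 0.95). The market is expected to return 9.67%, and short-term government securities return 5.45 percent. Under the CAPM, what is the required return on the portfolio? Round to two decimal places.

9.00%

β_P = Σ w_i β_i = 0.24×-0.18 + 0.24×1.76 + 0.29×0.84 + 0.23×0.95 = 0.8413
MRP = 9.67% − 5.45% = 4.22%
E(R_P) = R_f + β_P × MRP = 5.45% + 0.8413 × 4.22% = 9.00%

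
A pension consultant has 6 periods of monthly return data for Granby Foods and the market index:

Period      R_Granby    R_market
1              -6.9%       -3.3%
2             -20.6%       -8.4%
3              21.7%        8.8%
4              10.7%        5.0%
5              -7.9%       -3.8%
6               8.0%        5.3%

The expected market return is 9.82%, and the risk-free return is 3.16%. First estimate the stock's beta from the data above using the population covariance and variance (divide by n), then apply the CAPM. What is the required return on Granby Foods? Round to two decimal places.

18.30%

Mean R_i = (-6.9 − 20.6 + 21.7 + 10.7 − 7.9 + 8.0) / 6 = 0.8333%
Mean R_m = (-3.3 − 8.4 + 8.8 + 5.0 − 3.8 + 5.3) / 6 = 0.6000%
Σ(R_i − R̄_i)(R_m − R̄_m) = 509.6900  ⇒  Cov = 509.6900 / 6 = 84.9483
Σ(R_m − R̄_m)² = 224.2600  ⇒  Var(R_m) = 224.2600 / 6 = 37.3767
β = Cov / Var(R_m) = 84.9483 / 37.3767 = 2.2728
MRP = 9.82% − 3.16% = 6.66%
E(R) = R_f + β × MRP = 3.16% + 2.2728 × 6.66% = 18.30%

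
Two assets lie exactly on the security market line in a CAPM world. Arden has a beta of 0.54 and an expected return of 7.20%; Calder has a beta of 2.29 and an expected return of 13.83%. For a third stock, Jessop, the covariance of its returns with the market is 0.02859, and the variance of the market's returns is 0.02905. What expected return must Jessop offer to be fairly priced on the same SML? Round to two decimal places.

8.88%

MRP = (13.83% − 7.20%) / (2.29 − 0.54) = 3.7886%
R_f = 7.20% − 0.54 × 3.7886% = 5.1542%
β_Jessop = Cov / Var(R_m) = 0.02859 / 0.02905 = 0.9842
E(R_Jessop) = R_f + β × MRP = 5.1542% + 0.9842 × 3.7886% = 8.88%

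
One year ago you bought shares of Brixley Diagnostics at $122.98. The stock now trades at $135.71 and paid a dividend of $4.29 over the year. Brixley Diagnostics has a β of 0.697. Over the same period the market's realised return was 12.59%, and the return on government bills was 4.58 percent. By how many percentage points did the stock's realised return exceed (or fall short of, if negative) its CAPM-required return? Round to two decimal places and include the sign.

Realised HPR = (P1 + D1 − P0) / P0 = (135.71 + 4.29 − 122.98) / 122.98 = 17.02 / 122.98 = 13.8396%
MRP = 12.59% − 4.58% = 8.01%
CAPM required = R_f + β·MRP = 4.58% + 0.697 × 8.01% = 10.16297%
α = realised − required = 13.8396% − 10.16297% = +3.68%

+3.68%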